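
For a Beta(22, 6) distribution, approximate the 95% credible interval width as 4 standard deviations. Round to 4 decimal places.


Variance of Beta(a,b) = ab / ((a+b)^2 * (a+b+1))
= 22*6 / ((28)^2 * 29)
= 0.0058
SD = sqrt(0.0058) = 0.0762
Width = 4 * SD = 0.3048

0.3048


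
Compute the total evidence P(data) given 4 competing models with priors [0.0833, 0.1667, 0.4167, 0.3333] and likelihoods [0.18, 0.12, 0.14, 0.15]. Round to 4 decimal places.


Marginal likelihood = sum P(model_i) * P(data|model_i)
Model 1: 0.0833 * 0.18 = 0.015
Model 2: 0.1667 * 0.12 = 0.02
Model 3: 0.4167 * 0.14 = 0.0583
Model 4: 0.3333 * 0.15 = 0.05
Total = 0.1433

0.1433


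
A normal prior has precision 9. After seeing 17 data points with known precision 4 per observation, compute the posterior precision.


In the conjugate normal model, precisions add:
tau_posterior = tau_prior + n * tau_data
= 9 + 17*4 = 77

77


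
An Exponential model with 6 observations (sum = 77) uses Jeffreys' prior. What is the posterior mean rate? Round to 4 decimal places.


Posterior Gamma(6, 77)
E[lambda] = 6/77 = 0.0779

0.0779


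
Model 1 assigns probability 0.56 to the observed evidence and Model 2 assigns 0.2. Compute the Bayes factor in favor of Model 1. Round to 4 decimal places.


BF = P(data|M1) / P(data|M2)
= 0.56 / 0.2 = 2.8

2.8


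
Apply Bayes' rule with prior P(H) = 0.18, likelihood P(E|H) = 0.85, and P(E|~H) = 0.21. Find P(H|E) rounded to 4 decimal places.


Step 1: Compute marginal P(E) = P(E|H)P(H) + P(E|~H)P(~H)
= 0.85*0.18 + 0.21*0.82 = 0.3252
Step 2: P(H|E) = P(E|H)P(H)/P(E) = 0.153/0.3252
= 0.4705

0.4705


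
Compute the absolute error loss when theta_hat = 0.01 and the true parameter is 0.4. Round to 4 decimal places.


L = |theta_hat - theta_true|
= |0.01 - 0.4| = 0.39

0.39


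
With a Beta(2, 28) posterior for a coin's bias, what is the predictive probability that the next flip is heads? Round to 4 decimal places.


The predictive probability equals the posterior mean.
P(next = heads) = alpha / (alpha + beta)
= 2 / 30 = 0.0667

0.0667


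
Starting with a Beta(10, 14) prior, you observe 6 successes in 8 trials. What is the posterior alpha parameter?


For a Beta-Binomial conjugate model:
Posterior alpha = prior alpha + number of successes
= 10 + 6 = 16

16


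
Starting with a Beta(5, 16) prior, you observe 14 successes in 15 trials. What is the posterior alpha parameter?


For a Beta-Binomial conjugate model:
Posterior alpha = prior alpha + number of successes
= 5 + 14 = 19

19


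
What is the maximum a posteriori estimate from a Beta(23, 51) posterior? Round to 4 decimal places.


The MAP estimate equals the mode of the distribution.
Mode of Beta(a,b) = (a-1)/(a+b-2)
= 22/72
= 0.3056

0.3056


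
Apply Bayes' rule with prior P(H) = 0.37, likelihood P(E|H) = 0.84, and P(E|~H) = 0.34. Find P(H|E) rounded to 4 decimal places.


Step 1: Compute marginal P(E) = P(E|H)P(H) + P(E|~H)P(~H)
= 0.84*0.37 + 0.34*0.63 = 0.525
Step 2: P(H|E) = P(E|H)P(H)/P(E) = 0.3108/0.525
= 0.592

0.592


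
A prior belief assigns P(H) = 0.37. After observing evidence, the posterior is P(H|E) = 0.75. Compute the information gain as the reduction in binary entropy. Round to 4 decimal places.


H(prior) = -0.37*log2(0.37) - 0.63*log2(0.63)
= 0.9507
H(post) = -0.75*log2(0.75) - 0.25*log2(0.25)
= 0.8113
IG = 0.9507 - 0.8113 = 0.1394

0.1394


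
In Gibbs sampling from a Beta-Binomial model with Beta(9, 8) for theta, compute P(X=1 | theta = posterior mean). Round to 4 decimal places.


Posterior mean = alpha/(alpha+beta) = 9/17 = 0.5294
P(X=1|theta=mean) = theta = 0.5294

0.5294


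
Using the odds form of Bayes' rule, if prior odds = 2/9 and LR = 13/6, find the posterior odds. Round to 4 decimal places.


Bayes' rule in odds form: posterior odds = prior odds * LR
= (2 * 13) / (9 * 6)
= 26/54 = 0.4815

0.4815


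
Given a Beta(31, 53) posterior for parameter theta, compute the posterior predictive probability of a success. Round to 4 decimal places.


For a Beta-Bernoulli model, the predictive probability is the mean:
P(success) = 31/(31+53) = 31/84 = 0.369

0.369


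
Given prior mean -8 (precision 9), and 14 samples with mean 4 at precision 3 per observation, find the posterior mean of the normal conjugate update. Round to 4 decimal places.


The posterior mean is a precision-weighted average of prior and data.
Post. prec. = 9 + 42 = 51
Post. mean = (-72 + 168)/51 = 96/51 = 1.8824

1.8824


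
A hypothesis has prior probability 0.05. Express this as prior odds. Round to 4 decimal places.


Odds = P(H) / P(not H) = 0.05 / 0.95
= 0.0526

0.0526


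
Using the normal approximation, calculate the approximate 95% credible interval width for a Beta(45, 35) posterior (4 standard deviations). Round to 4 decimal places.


Var(Beta) = 45*35/(80^2 * 81) = 0.003
SD = 0.0551
Width ~ 4*SD = 0.2205

0.2205


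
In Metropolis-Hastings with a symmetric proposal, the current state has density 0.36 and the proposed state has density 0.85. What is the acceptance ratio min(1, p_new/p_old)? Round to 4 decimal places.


Ratio = p_new / p_old = 0.85 / 0.36 = 2.3611
Acceptance = min(1, 2.3611) = 1.0

1.0


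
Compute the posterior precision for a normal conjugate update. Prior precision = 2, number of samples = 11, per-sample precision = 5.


tau_post = tau_0 + n * tau
= 2 + 11 * 5 = 57

57


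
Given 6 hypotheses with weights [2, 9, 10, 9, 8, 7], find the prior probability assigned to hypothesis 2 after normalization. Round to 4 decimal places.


To normalize, divide each weight by the sum of all weights.
Sum = 45
Prior(H2) = 9/45 = 0.2

0.2


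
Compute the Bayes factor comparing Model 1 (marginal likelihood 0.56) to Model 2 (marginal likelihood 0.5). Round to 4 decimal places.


BF12 = marginal likelihood of M1 / marginal likelihood of M2
= 0.56/0.5
= 1.12

1.12


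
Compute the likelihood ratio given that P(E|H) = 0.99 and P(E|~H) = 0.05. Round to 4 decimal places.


LR = P(E|H) / P(E|~H)
= 0.99 / 0.05 = 19.8

19.8


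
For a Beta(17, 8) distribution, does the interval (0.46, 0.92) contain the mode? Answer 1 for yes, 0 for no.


Mode of Beta(a,b) = (a-1)/(a+b-2)
= (17-1)/(17+8-2) = 0.6957
Check: 0.46 <= 0.6957 <= 0.92?
Result: 1

1


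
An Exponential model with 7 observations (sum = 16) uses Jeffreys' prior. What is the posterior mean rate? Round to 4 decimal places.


Posterior Gamma(7, 16)
E[lambda] = 7/16 = 0.4375

0.4375


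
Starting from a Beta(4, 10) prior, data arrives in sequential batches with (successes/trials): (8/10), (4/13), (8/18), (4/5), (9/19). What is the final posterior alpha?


In sequential Bayesian updating, we sum all successes.
Total successes = 33
Final alpha = 4 + 33 = 37

37


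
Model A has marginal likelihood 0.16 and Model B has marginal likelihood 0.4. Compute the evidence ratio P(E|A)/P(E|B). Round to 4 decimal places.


Evidence ratio = P(E|A) / P(E|B)
= 0.16 / 0.4
= 0.4

0.4


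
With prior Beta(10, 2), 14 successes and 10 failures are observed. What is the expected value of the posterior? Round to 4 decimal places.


Posterior = Beta(24, 12)
E[theta] = alpha/(alpha+beta)
= 24/36 = 0.6667

0.6667


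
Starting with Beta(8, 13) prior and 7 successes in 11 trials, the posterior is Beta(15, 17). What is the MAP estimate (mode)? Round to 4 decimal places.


The mode of Beta(a, b) when a > 1 and b > 1 is (a-1)/(a+b-2)
= (15 - 1) / (15 + 17 - 2)
= 14 / 30
= 0.4667

0.4667


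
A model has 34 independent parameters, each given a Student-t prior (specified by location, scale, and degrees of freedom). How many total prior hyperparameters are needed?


Each Student-t prior needs 3 hyperparameters (location, scale, and degrees of freedom).
Total = 3 * 34 = 102

102


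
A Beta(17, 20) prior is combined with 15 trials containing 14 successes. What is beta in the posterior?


In conjugate updating:
beta_posterior = beta_prior + (n - k)
= 20 + (15 - 14)
= 20 + 1 = 21

21


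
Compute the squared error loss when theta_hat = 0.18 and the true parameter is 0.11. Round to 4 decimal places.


L = (theta_hat - theta_true)^2
= (0.18 - 0.11)^2
= 0.07^2 = 0.0049

0.0049


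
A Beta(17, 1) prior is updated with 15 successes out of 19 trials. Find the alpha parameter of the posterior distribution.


In the Beta-Binomial conjugate update:
alpha_post = alpha_prior + successes
= 17 + 15
= 32

32


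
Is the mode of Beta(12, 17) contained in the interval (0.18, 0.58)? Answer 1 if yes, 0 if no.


Mode = (a-1)/(a+b-2) = 11/27 = 0.4074
Interval: (0.18, 0.58)
Contains mode? 1

1


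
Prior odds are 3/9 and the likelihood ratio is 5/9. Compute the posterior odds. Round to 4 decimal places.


Posterior odds = prior odds * likelihood ratio
= (3/9) * (5/9)
= 15 / 81
= 0.1852

0.1852


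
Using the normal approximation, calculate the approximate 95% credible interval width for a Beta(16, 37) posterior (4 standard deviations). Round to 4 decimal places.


Var(Beta) = 16*37/(53^2 * 54) = 0.0039
SD = 0.0625
Width ~ 4*SD = 0.2499

0.2499


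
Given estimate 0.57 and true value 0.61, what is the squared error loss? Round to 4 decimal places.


Squared error = (estimate - true)^2
Difference = -0.04
Loss = -0.04^2 = 0.0016

0.0016


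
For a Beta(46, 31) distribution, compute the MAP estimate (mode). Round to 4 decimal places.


MAP = mode = (a-1)/(a+b-2)
= (46-1)/(46+31-2)
= 45/75 = 0.6

0.6


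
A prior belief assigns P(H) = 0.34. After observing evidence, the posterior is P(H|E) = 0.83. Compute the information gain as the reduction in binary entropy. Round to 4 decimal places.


H(prior) = -0.34*log2(0.34) - 0.66*log2(0.66)
= 0.9248
H(post) = -0.83*log2(0.83) - 0.17*log2(0.17)
= 0.6577
IG = 0.9248 - 0.6577 = 0.2671

0.2671


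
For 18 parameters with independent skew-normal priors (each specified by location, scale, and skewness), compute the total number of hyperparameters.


A skew-normal prior has 3 hyperparameters per parameter.
Total = 18 * 3 = 54

54


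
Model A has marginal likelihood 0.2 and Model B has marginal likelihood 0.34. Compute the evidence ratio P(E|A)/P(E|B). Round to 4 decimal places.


Evidence ratio = P(E|A) / P(E|B)
= 0.2 / 0.34
= 0.5882

0.5882


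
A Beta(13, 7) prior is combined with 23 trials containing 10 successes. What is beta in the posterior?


In conjugate updating:
beta_posterior = beta_prior + (n - k)
= 7 + (23 - 10)
= 7 + 13 = 20

20


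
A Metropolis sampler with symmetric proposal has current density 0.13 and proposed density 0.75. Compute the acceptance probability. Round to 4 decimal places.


For symmetric proposals, acceptance = min(1, pi(x*)/pi(x))
= min(1, 0.75/0.13)
= min(1, 5.7692) = 1.0

1.0


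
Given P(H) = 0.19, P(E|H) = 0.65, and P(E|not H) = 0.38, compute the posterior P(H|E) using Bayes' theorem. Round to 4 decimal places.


By Bayes' theorem: P(H|E) = P(E|H)*P(H) / P(E)
P(E) = P(E|H)*P(H) + P(E|not H)*P(not H)
P(E) = 0.65*0.19 + 0.38*0.81 = 0.4313
P(H|E) = 0.65*0.19 / 0.4313 = 0.2863

0.2863


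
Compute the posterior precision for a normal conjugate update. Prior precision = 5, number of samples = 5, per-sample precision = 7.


tau_post = tau_0 + n * tau
= 5 + 5 * 7 = 40

40


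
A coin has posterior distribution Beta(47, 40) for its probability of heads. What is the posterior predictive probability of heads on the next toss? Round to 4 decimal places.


Posterior predictive = E[theta] = alpha/(alpha+beta)
= 47/87
= 0.5402

0.5402


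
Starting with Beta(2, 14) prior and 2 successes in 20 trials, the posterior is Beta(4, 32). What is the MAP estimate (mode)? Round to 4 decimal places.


The mode of Beta(a, b) when a > 1 and b > 1 is (a-1)/(a+b-2)
= (4 - 1) / (4 + 32 - 2)
= 3 / 34
= 0.0882

0.0882


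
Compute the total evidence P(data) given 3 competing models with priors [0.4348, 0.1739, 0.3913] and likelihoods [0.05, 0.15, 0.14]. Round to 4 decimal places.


Marginal likelihood = sum P(model_i) * P(data|model_i)
Model 1: 0.4348 * 0.05 = 0.0217
Model 2: 0.1739 * 0.15 = 0.0261
Model 3: 0.3913 * 0.14 = 0.0548
Total = 0.1026

0.1026


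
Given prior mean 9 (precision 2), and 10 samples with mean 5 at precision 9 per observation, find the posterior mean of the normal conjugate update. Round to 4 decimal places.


The posterior mean is a precision-weighted average of prior and data.
Post. prec. = 2 + 90 = 92
Post. mean = (18 + 450)/92 = 468/92 = 5.087

5.087


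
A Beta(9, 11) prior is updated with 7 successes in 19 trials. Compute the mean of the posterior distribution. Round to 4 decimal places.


After update: Beta(16, 23)
Mean = 16 / (16 + 23) = 16 / 39
= 0.4103

0.4103


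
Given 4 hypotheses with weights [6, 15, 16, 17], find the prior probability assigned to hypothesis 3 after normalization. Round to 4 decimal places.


To normalize, divide each weight by the sum of all weights.
Sum = 54
Prior(H3) = 16/54 = 0.2963

0.2963


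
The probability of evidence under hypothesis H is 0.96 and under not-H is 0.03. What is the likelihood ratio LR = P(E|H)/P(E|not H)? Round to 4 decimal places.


LR = 0.96 / 0.03
= 32.0

32.0


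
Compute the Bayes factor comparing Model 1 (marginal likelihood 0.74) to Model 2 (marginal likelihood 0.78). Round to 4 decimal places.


BF12 = marginal likelihood of M1 / marginal likelihood of M2
= 0.74/0.78
= 0.9487

0.9487


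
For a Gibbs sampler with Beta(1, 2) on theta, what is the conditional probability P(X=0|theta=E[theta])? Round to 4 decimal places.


E[theta] = 1/(1+2) = 0.3333
P(X=0|theta) = 1 - theta = 0.6667

0.6667


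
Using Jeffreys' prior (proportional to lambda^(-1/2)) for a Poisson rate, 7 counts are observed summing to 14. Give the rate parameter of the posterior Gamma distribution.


Conjugate update: Gamma(prior_shape + S, prior_rate + n).
Prior shape = 0.5, prior rate = 0.
Posterior rate = 0 + n = 7

7.0


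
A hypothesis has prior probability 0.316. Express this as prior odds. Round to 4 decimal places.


Odds = P(H) / P(not H) = 0.316 / 0.684
= 0.462

0.462


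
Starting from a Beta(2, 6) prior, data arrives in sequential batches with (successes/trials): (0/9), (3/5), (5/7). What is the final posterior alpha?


In sequential Bayesian updating, we sum all successes.
Total successes = 8
Final alpha = 2 + 8 = 10

10


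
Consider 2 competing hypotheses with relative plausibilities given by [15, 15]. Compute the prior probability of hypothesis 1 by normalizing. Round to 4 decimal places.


Sum of weights = 15 + 15 = 30
Normalized prior for H1 = 15 / 30
= 0.5

0.5


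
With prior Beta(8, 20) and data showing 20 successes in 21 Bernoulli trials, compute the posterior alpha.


Conjugate update: alpha_posterior = alpha_prior + k
= 8 + 20 = 28

28


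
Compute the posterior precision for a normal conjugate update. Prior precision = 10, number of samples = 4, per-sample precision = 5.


tau_post = tau_0 + n * tau
= 10 + 4 * 5 = 30

30


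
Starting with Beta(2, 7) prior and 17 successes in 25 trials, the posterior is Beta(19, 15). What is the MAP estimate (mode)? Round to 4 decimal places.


The mode of Beta(a, b) when a > 1 and b > 1 is (a-1)/(a+b-2)
= (19 - 1) / (19 + 15 - 2)
= 18 / 32
= 0.5625

0.5625


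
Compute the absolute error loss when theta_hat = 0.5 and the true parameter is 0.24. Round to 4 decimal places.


L = |theta_hat - theta_true|
= |0.5 - 0.24| = 0.26

0.26


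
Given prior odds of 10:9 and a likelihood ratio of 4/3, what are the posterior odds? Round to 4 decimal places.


Posterior odds = prior odds * LR
Prior odds = 10/9 = 1.1111
LR = 4/3 = 1.3333
Posterior odds = 1.1111 * 1.3333 = 1.4815

1.4815


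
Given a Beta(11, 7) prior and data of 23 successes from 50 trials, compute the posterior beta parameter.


Number of failures = 50 - 23 = 27
Posterior beta = 7 + 27 = 34

34


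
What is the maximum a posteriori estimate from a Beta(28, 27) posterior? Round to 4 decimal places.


The MAP estimate equals the mode of the distribution.
Mode of Beta(a,b) = (a-1)/(a+b-2)
= 27/53
= 0.5094

0.5094


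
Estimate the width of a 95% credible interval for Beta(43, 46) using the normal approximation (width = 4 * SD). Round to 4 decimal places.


For Beta(a,b): Var = ab/((a+b)^2(a+b+1))
Var = 0.0028, SD = 0.0527
Approximate 95% CI width = 4 * 0.0527 = 0.2107

0.2107


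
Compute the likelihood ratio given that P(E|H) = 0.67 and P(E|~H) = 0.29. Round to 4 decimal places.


LR = P(E|H) / P(E|~H)
= 0.67 / 0.29 = 2.3103

2.3103


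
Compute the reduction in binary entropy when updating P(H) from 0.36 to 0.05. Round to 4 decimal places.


H_before = -p*log2(p) - (1-p)*log2(1-p) for p=0.36: 0.9427
H_after for p=0.05: 0.2864
Reduction = 0.9427 - 0.2864 = 0.6563

0.6563


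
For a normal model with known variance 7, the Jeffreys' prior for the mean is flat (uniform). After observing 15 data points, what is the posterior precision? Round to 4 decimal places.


Jeffreys' prior for normal mean (known variance) is flat.
Prior precision = 0.
Posterior precision = prior_prec + n/sigma^2 = 0 + 15/7
= 2.1429

2.1429


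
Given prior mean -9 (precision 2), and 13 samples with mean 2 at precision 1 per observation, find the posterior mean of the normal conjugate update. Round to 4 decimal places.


The posterior mean is a precision-weighted average of prior and data.
Post. prec. = 2 + 13 = 15
Post. mean = (-18 + 26)/15 = 8/15 = 0.5333

0.5333


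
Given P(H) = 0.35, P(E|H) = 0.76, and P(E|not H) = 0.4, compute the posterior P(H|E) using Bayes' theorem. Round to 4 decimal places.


By Bayes' theorem: P(H|E) = P(E|H)*P(H) / P(E)
P(E) = P(E|H)*P(H) + P(E|not H)*P(not H)
P(E) = 0.76*0.35 + 0.4*0.65 = 0.526
P(H|E) = 0.76*0.35 / 0.526 = 0.5057

0.5057


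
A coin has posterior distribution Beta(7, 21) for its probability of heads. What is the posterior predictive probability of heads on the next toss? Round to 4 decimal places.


Posterior predictive = E[theta] = alpha/(alpha+beta)
= 7/28
= 0.25

0.25


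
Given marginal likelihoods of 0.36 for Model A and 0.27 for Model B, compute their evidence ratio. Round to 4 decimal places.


Ratio = ML(A) / ML(B) = 0.36/0.27
= 1.3333

1.3333


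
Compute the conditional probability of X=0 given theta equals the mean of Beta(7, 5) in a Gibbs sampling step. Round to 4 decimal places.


Mean of Beta(7, 5) = 0.5833
P(X=0 | theta=0.5833) = 0.4167

0.4167


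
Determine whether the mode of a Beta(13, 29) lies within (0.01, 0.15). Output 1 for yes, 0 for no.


First find the mode: (a-1)/(a+b-2) = 0.3
Is 0.3 in (0.01, 0.15)? 0

0


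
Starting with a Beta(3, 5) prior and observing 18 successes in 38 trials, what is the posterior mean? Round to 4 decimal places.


Posterior parameters: alpha = 3 + 18 = 21
beta = 5 + 20 = 25
Posterior mean = alpha / (alpha + beta) = 21 / 46
= 0.4565

0.4565


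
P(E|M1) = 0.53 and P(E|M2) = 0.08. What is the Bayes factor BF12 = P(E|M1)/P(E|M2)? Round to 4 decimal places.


Bayes factor BF12 = P(E|M1) / P(E|M2)
= 0.53 / 0.08
= 6.625

6.625


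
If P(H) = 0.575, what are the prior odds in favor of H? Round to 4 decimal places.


Prior odds = P(H) / (1 - P(H))
= 0.575 / 0.425
= 1.3529

1.3529


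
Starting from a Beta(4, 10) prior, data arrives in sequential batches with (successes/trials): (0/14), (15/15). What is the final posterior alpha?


In sequential Bayesian updating, we sum all successes.
Total successes = 15
Final alpha = 4 + 15 = 19

19


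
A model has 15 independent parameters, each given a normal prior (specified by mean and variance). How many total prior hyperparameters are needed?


Each normal prior needs 2 hyperparameters (mean and variance).
Total = 2 * 15 = 30

30


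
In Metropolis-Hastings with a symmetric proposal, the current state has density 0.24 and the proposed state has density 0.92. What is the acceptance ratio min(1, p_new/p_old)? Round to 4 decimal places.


Ratio = p_new / p_old = 0.92 / 0.24 = 3.8333
Acceptance = min(1, 3.8333) = 1.0

1.0


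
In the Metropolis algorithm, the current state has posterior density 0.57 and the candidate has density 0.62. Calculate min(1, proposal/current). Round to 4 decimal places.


Ratio = 0.62/0.57 = 1.0877
Acceptance probability = min(1, 1.0877)
= 1.0

1.0


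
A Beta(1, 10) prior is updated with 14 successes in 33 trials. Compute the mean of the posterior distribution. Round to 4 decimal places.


After update: Beta(15, 29)
Mean = 15 / (15 + 29) = 15 / 44
= 0.3409

0.3409


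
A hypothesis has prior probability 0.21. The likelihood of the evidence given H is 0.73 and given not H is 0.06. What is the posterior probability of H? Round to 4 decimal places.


Using Bayes' theorem:
P(E) = 0.21 * 0.73 + 0.79 * 0.06
P(E) = 0.2007
P(H|E) = (0.21 * 0.73) / 0.2007 = 0.7638

0.7638


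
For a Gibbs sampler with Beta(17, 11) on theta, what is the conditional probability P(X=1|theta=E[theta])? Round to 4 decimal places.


E[theta] = 17/(17+11) = 0.6071
P(X=1|theta) = theta = 0.6071

0.6071


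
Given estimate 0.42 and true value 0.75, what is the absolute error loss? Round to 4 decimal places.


Absolute error = |estimate - true|
= |-0.33| = 0.33

0.33


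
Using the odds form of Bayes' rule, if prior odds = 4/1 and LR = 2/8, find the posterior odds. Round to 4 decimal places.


Bayes' rule in odds form: posterior odds = prior odds * LR
= (4 * 2) / (1 * 8)
= 8/8 = 1.0

1.0


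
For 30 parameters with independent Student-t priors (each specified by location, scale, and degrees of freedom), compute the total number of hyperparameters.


A Student-t prior has 3 hyperparameters per parameter.
Total = 30 * 3 = 90

90


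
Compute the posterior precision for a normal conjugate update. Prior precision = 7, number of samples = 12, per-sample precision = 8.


tau_post = tau_0 + n * tau
= 7 + 12 * 8 = 103

103


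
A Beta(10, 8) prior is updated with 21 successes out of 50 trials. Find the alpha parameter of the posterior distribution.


In the Beta-Binomial conjugate update:
alpha_post = alpha_prior + successes
= 10 + 21
= 31

31


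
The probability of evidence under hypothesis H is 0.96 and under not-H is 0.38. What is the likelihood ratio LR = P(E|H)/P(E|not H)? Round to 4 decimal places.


LR = 0.96 / 0.38
= 2.5263

2.5263


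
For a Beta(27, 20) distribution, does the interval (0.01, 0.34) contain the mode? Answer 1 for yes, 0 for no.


Mode of Beta(a,b) = (a-1)/(a+b-2)
= (27-1)/(27+20-2) = 0.5778
Check: 0.01 <= 0.5778 <= 0.34?
Result: 0

0


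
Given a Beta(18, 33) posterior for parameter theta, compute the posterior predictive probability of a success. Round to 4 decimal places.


For a Beta-Bernoulli model, the predictive probability is the mean:
P(success) = 18/(18+33) = 18/51 = 0.3529

0.3529


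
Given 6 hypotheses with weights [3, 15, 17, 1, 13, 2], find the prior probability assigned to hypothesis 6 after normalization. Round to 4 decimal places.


To normalize, divide each weight by the sum of all weights.
Sum = 51
Prior(H6) = 2/51 = 0.0392

0.0392


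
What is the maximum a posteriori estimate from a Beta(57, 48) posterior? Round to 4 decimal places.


The MAP estimate equals the mode of the distribution.
Mode of Beta(a,b) = (a-1)/(a+b-2)
= 56/103
= 0.5437

0.5437


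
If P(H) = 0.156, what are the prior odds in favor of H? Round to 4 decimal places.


Prior odds = P(H) / (1 - P(H))
= 0.156 / 0.844
= 0.1848

0.1848


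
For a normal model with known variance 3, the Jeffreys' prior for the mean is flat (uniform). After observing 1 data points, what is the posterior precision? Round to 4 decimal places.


Jeffreys' prior for normal mean (known variance) is flat.
Prior precision = 0.
Posterior precision = prior_prec + n/sigma^2 = 0 + 1/3
= 0.3333

0.3333


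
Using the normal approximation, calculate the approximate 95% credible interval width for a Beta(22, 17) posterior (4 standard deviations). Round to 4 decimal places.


Var(Beta) = 22*17/(39^2 * 40) = 0.0061
SD = 0.0784
Width ~ 4*SD = 0.3136

0.3136


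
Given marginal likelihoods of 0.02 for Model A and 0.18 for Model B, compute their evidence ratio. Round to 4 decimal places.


Ratio = ML(A) / ML(B) = 0.02/0.18
= 0.1111

0.1111


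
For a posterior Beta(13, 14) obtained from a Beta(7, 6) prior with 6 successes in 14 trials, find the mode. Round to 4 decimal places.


Mode = (alpha - 1) / (alpha + beta - 2)
= 12 / 25
= 0.48

0.48


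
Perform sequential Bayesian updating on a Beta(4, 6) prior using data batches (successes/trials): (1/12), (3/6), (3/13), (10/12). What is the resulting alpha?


Accumulate successes: 17
Posterior alpha = prior alpha + sum of successes
= 4 + 17 = 21

21


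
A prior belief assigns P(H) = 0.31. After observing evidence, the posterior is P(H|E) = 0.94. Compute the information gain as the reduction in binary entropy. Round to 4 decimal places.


H(prior) = -0.31*log2(0.31) - 0.69*log2(0.69)
= 0.8932
H(post) = -0.94*log2(0.94) - 0.06*log2(0.06)
= 0.3274
IG = 0.8932 - 0.3274 = 0.5657

0.5657


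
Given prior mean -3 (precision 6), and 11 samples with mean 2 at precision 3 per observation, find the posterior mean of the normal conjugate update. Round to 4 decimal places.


The posterior mean is a precision-weighted average of prior and data.
Post. prec. = 6 + 33 = 39
Post. mean = (-18 + 66)/39 = 48/39 = 1.2308

1.2308


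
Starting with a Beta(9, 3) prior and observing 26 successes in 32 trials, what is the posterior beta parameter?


Posterior beta = prior beta + failures
Failures = 32 - 26 = 6
beta_post = 3 + 6 = 9

9


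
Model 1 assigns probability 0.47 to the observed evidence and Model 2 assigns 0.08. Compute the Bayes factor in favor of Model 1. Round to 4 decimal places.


BF = P(data|M1) / P(data|M2)
= 0.47 / 0.08 = 5.875

5.875


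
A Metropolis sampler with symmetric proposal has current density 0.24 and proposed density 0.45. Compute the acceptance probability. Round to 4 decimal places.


For symmetric proposals, acceptance = min(1, pi(x*)/pi(x))
= min(1, 0.45/0.24)
= min(1, 1.875) = 1.0

1.0


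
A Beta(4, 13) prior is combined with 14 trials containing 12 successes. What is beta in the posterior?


In conjugate updating:
beta_posterior = beta_prior + (n - k)
= 13 + (14 - 12)
= 13 + 2 = 15

15


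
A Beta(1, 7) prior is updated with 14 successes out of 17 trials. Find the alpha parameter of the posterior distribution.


In the Beta-Binomial conjugate update:
alpha_post = alpha_prior + successes
= 1 + 14
= 15

15


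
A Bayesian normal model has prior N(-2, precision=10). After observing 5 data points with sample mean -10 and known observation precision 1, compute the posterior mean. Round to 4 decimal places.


Posterior mean = (prior_precision * prior_mean + n * data_precision * data_mean) / (prior_precision + n * data_precision)
Numerator = 10*-2 + 5*1*-10 = -70
Denominator = 10 + 5*1 = 15
Posterior mean = -4.6667

-4.6667


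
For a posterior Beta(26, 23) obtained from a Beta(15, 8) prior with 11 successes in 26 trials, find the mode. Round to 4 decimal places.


Mode = (alpha - 1) / (alpha + beta - 2)
= 25 / 47
= 0.5319

0.5319


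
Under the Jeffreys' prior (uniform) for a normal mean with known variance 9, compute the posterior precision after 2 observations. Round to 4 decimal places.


Prior precision = 0 (flat prior).
Post. prec. = 0 + n/var = 2/9 = 0.2222

0.2222


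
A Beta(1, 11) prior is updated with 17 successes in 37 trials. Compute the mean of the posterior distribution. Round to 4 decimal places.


After update: Beta(18, 31)
Mean = 18 / (18 + 31) = 18 / 49
= 0.3673

0.3673


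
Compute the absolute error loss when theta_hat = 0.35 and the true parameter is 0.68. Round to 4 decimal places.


L = |theta_hat - theta_true|
= |0.35 - 0.68| = 0.33

0.33


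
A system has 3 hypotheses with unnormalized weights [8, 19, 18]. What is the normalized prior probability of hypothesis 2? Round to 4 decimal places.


The normalized prior is the weight divided by the total.
Total weight = 45
P(H2) = 19 / 45 = 0.4222

0.4222


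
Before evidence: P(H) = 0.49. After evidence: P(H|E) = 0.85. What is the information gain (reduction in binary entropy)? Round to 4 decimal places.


Prior entropy = 0.9997
Posterior entropy = 0.6098
Information gain = 0.9997 - 0.6098 = 0.3899

0.3899


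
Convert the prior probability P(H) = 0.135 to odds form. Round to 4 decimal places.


P(not H) = 1 - 0.135 = 0.865
Odds = 0.135 / 0.865 = 0.1561

0.1561


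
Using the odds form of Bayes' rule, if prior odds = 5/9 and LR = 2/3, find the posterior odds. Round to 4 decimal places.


Bayes' rule in odds form: posterior odds = prior odds * LR
= (5 * 2) / (9 * 3)
= 10/27 = 0.3704

0.3704


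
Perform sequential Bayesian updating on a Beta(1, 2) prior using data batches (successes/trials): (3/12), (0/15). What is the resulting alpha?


Accumulate successes: 3
Posterior alpha = prior alpha + sum of successes
= 1 + 3 = 4

4


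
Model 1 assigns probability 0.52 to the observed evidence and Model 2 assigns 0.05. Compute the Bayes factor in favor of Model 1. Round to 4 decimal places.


BF = P(data|M1) / P(data|M2)
= 0.52 / 0.05 = 10.4

10.4


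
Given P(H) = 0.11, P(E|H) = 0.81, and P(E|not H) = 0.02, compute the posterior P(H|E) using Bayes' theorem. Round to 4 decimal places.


By Bayes' theorem: P(H|E) = P(E|H)*P(H) / P(E)
P(E) = P(E|H)*P(H) + P(E|not H)*P(not H)
P(E) = 0.81*0.11 + 0.02*0.89 = 0.1069
P(H|E) = 0.81*0.11 / 0.1069 = 0.8335

0.8335


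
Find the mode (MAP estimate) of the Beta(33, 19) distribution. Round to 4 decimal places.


For Beta(a,b) with a,b > 1:
Mode = (a-1)/(a+b-2) = (33-1)/(52-2)
= 32/50 = 0.64

0.64


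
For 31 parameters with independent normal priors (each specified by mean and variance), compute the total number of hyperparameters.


A normal prior has 2 hyperparameters per parameter.
Total = 31 * 2 = 62

62


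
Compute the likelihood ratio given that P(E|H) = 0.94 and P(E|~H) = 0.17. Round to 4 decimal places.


LR = P(E|H) / P(E|~H)
= 0.94 / 0.17 = 5.5294

5.5294


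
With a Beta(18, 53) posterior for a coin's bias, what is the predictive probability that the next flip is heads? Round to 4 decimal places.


The predictive probability equals the posterior mean.
P(next = heads) = alpha / (alpha + beta)
= 18 / 71 = 0.2535

0.2535


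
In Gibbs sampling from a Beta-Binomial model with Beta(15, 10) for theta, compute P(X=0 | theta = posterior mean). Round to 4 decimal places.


Posterior mean = alpha/(alpha+beta) = 15/25 = 0.6
P(X=0|theta=mean) = 1 - theta = 0.4

0.4


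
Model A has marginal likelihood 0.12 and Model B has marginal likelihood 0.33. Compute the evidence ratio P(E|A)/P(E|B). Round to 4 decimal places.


Evidence ratio = P(E|A) / P(E|B)
= 0.12 / 0.33
= 0.3636

0.3636


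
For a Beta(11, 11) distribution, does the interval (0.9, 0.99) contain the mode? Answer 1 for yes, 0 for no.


Mode of Beta(a,b) = (a-1)/(a+b-2)
= (11-1)/(11+11-2) = 0.5
Check: 0.9 <= 0.5 <= 0.99?
Result: 0

0


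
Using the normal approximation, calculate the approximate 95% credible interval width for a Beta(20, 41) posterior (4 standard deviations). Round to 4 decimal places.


Var(Beta) = 20*41/(61^2 * 62) = 0.0036
SD = 0.0596
Width ~ 4*SD = 0.2385

0.2385


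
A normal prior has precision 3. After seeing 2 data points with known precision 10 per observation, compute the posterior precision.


In the conjugate normal model, precisions add:
tau_posterior = tau_prior + n * tau_data
= 3 + 2*10 = 23

23


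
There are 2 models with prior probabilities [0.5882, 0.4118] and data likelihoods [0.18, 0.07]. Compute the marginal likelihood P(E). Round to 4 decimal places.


P(E) = sum over models of P(M_i) * P(E|M_i)
= 0.5882*0.18 + 0.4118*0.07
= 0.1347

0.1347


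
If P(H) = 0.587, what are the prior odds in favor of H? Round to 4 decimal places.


Prior odds = P(H) / (1 - P(H))
= 0.587 / 0.413
= 1.4213

1.4213


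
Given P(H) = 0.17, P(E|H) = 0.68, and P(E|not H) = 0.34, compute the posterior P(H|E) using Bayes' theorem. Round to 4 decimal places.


By Bayes' theorem: P(H|E) = P(E|H)*P(H) / P(E)
P(E) = P(E|H)*P(H) + P(E|not H)*P(not H)
P(E) = 0.68*0.17 + 0.34*0.83 = 0.3978
P(H|E) = 0.68*0.17 / 0.3978 = 0.2906

0.2906


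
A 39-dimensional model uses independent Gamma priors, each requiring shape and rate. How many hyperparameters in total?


Per parameter: 2 (shape and rate).
Total = 39 * 2 = 78

78


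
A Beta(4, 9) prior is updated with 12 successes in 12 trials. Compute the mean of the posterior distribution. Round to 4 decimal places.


After update: Beta(16, 9)
Mean = 16 / (16 + 9) = 16 / 25
= 0.64

0.64


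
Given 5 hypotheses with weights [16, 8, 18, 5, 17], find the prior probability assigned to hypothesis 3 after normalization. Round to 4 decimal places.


To normalize, divide each weight by the sum of all weights.
Sum = 64
Prior(H3) = 18/64 = 0.2812

0.2812


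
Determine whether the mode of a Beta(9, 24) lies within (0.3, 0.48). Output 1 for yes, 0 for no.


First find the mode: (a-1)/(a+b-2) = 0.2581
Is 0.2581 in (0.3, 0.48)? 0

0


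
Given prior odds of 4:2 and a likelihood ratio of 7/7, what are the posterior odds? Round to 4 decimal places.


Posterior odds = prior odds * LR
Prior odds = 4/2 = 2.0
LR = 7/7 = 1.0
Posterior odds = 2.0 * 1.0 = 2.0

2.0


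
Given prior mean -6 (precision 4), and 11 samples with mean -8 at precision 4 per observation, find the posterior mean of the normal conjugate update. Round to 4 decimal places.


The posterior mean is a precision-weighted average of prior and data.
Post. prec. = 4 + 44 = 48
Post. mean = (-24 + -352)/48 = -376/48 = -7.8333

-7.8333


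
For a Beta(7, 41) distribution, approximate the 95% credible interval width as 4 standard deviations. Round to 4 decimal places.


Variance of Beta(a,b) = ab / ((a+b)^2 * (a+b+1))
= 7*41 / ((48)^2 * 49)
= 0.0025
SD = sqrt(0.0025) = 0.0504
Width = 4 * SD = 0.2017

0.2017


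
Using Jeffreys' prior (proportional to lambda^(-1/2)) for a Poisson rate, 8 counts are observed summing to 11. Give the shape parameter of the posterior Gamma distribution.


Conjugate update: Gamma(prior_shape + S, prior_rate + n).
Prior shape = 0.5, prior rate = 0.
Posterior shape = 0.5 + S = 0.5 + 11 = 11.5

11.5


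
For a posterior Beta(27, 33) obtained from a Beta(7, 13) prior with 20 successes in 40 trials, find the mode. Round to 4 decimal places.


Mode = (alpha - 1) / (alpha + beta - 2)
= 26 / 58
= 0.4483

0.4483


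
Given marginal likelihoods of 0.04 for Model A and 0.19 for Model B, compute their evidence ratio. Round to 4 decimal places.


Ratio = ML(A) / ML(B) = 0.04/0.19
= 0.2105

0.2105


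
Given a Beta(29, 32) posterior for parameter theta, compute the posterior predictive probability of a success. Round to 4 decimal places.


For a Beta-Bernoulli model, the predictive probability is the mean:
P(success) = 29/(29+32) = 29/61 = 0.4754

0.4754


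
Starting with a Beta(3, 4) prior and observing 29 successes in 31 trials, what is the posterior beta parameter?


Posterior beta = prior beta + failures
Failures = 31 - 29 = 2
beta_post = 4 + 2 = 6

6


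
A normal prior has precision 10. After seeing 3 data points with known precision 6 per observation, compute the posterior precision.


In the conjugate normal model, precisions add:
tau_posterior = tau_prior + n * tau_data
= 10 + 3*6 = 28

28


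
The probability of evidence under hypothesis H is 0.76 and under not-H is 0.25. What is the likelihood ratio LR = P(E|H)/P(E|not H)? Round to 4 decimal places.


LR = 0.76 / 0.25
= 3.04

3.04


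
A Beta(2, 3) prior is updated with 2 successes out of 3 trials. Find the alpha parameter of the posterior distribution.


In the Beta-Binomial conjugate update:
alpha_post = alpha_prior + successes
= 2 + 2
= 4

4


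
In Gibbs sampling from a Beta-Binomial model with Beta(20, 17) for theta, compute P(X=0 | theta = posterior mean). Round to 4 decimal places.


Posterior mean = alpha/(alpha+beta) = 20/37 = 0.5405
P(X=0|theta=mean) = 1 - theta = 0.4595

0.4595


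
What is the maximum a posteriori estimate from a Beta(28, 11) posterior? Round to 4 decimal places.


The MAP estimate equals the mode of the distribution.
Mode of Beta(a,b) = (a-1)/(a+b-2)
= 27/37
= 0.7297

0.7297


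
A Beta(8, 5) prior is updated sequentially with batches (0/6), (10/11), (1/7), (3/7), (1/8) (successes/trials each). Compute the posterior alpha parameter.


Sequential conjugate updating is equivalent to a single batch update.
Total successes across all batches = 15
alpha_posterior = alpha_prior + total_successes = 8 + 15
= 23

23


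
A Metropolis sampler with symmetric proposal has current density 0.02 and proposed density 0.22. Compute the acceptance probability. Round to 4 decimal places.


For symmetric proposals, acceptance = min(1, pi(x*)/pi(x))
= min(1, 0.22/0.02)
= min(1, 11.0) = 1.0

1.0


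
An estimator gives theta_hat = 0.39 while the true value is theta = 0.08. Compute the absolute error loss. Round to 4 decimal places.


The absolute error loss is |theta_hat - theta|
= |0.39 - 0.08|
= 0.31

0.31


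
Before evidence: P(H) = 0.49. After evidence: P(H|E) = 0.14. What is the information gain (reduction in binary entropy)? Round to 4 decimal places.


Prior entropy = 0.9997
Posterior entropy = 0.5842
Information gain = 0.9997 - 0.5842 = 0.4155

0.4155


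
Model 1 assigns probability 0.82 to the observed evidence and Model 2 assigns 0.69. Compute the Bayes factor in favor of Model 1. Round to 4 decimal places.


BF = P(data|M1) / P(data|M2)
= 0.82 / 0.69 = 1.1884

1.1884


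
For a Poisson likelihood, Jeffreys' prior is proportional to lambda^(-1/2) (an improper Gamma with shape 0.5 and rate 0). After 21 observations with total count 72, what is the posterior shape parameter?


Jeffreys' prior for Poisson is proportional to lambda^(-1/2).
Posterior is Gamma(0.5 + S, 0 + n) = Gamma(0.5 + 72, 21).
Posterior shape = 0.5 + S = 0.5 + 72 = 72.5

72.5


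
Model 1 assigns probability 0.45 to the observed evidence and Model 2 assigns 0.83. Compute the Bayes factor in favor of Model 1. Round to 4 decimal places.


BF = P(data|M1) / P(data|M2)
= 0.45 / 0.83 = 0.5422

0.5422


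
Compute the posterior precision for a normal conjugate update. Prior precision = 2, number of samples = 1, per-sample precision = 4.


tau_post = tau_0 + n * tau
= 2 + 1 * 4 = 6

6


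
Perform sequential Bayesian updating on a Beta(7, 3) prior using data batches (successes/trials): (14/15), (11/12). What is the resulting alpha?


Accumulate successes: 25
Posterior alpha = prior alpha + sum of successes
= 7 + 25 = 32

32


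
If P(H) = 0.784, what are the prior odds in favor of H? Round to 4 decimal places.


Prior odds = P(H) / (1 - P(H))
= 0.784 / 0.216
= 3.6296

3.6296


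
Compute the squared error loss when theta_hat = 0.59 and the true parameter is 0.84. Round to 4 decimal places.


L = (theta_hat - theta_true)^2
= (0.59 - 0.84)^2
= -0.25^2 = 0.0625

0.0625


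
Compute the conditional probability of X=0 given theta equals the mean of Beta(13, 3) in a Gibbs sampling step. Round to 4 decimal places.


Mean of Beta(13, 3) = 0.8125
P(X=0 | theta=0.8125) = 0.1875

0.1875


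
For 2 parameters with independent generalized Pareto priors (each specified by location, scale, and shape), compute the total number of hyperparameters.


A generalized Pareto prior has 3 hyperparameters per parameter.
Total = 2 * 3 = 6

6
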